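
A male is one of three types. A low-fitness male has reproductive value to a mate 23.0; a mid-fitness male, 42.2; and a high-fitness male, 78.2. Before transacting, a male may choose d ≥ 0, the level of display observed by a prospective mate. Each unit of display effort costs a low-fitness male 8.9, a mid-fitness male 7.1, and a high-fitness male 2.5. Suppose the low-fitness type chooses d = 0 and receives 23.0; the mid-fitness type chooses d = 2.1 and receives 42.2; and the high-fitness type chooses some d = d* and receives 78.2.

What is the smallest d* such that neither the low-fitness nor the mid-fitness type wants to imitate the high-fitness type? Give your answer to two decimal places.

Mid-fitness type (on-path payoff 42.2 − 7.1×2.1 = 27.29) won't mimic when 27.29 ≥ 78.2 − 7.1·d*, i.e. d* ≥ 7.17.
Low-fitness type (on-path payoff 23.0) won't mimic when 23.0 ≥ 78.2 − 8.9·d*, i.e. d* ≥ 6.20.
Both must hold, so d* = max(6.20, 7.17) = 7.17. The mid-fitness type's constraint binds.

7.17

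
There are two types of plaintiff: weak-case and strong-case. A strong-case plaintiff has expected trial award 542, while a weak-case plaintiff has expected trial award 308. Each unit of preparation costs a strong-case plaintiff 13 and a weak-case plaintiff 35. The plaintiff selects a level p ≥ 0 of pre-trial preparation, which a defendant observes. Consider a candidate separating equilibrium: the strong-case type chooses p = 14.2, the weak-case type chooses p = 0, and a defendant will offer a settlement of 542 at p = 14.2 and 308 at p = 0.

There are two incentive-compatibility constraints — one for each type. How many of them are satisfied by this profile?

2

Strong-case type: signal → 542 − 13 × 14.2 = 357.4; deviate to 0 → 308. IC holds (357.4 ≥ 308).
Weak-case type: stay at 0 → 308; mimic → 542 − 35 × 14.2 = 45. IC holds (308 ≥ 45).
2 of 2 constraints hold, so this is a separating equilibrium.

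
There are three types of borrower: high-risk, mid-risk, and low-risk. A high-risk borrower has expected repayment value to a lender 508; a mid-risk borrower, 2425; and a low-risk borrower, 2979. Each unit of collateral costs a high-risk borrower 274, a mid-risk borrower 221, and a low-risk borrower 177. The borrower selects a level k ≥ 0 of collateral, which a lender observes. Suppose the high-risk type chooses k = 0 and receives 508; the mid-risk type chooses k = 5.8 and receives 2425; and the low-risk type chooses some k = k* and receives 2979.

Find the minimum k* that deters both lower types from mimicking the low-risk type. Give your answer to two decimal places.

9.02

High-risk type (on-path payoff 508) won't mimic when 508 ≥ 2979 − 274·k*, i.e. k* ≥ 9.02.
Mid-risk type (on-path payoff 2425 − 221×5.8 = 1143.2) won't mimic when 1143.2 ≥ 2979 − 221·k*, i.e. k* ≥ 8.31.
Both must hold, so k* = max(9.02, 8.31) = 9.02. The high-risk type's constraint binds.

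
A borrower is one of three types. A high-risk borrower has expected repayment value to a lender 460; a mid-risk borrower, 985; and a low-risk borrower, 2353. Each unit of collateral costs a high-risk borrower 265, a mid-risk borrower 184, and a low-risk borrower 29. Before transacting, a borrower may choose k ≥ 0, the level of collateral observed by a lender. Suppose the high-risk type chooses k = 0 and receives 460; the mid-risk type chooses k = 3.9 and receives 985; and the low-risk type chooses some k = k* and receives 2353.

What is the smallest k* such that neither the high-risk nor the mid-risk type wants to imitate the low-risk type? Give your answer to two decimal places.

11.33

Mid-risk type (on-path payoff 985 − 184×3.9 = 267.4) won't mimic when 267.4 ≥ 2353 − 184·k*, i.e. k* ≥ 11.33.
High-risk type (on-path payoff 460) won't mimic when 460 ≥ 2353 − 265·k*, i.e. k* ≥ 7.14.
Both must hold, so k* = max(7.14, 11.33) = 11.33. The mid-risk type's constraint binds.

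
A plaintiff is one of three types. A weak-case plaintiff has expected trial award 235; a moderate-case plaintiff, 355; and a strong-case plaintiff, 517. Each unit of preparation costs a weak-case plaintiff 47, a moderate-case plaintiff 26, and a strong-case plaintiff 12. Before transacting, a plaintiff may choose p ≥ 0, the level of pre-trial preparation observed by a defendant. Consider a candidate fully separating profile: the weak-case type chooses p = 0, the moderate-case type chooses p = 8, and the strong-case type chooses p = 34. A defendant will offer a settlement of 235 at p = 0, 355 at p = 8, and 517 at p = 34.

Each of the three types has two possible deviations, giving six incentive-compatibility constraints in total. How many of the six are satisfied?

3

Weak-case (own payoff 235): to p=8 gives 355 − 47×8 = -21 → no gain ✓; to p=34 gives 517 − 47×34 = -1081 → no gain ✓.
Strong-case (own payoff 517 − 12×34 = 109): to p=0 gives 235 → profitable ✗; to p=8 gives 355 − 12×8 = 259 → profitable ✗.
Moderate-case (own payoff 355 − 26×8 = 147): to p=0 gives 235 → profitable ✗; to p=34 gives 517 − 26×34 = -367 → no gain ✓.
3 of the 6 constraints hold; not an equilibrium.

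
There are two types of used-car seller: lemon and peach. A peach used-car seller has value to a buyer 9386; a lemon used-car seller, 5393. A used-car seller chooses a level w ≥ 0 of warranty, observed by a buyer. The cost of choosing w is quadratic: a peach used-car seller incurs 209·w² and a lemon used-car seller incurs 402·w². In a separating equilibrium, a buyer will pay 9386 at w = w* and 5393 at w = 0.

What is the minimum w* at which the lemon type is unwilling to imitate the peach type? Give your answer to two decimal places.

3.15

The lemon type at w = 0 receives 5393; imitating at w* yields 9386 − 402·w*².
Indifference: 5393 = 9386 − 402·w*², so w*² = (9386 − 5393) / 402 ≈ 9.9328.
w* = √9.9328 ≈ 3.15.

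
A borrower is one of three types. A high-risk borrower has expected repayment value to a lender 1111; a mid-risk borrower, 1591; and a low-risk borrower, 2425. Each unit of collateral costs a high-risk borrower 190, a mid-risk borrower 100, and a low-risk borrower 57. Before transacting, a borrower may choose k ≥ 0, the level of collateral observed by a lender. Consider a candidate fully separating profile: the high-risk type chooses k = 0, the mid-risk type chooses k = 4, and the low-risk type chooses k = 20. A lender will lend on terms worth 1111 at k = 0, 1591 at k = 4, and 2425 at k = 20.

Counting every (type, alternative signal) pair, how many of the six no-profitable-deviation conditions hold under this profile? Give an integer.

5

High-risk (own payoff 1111): to k=4 gives 1591 − 190×4 = 831 → no gain ✓; to k=20 gives 2425 − 190×20 = -1375 → no gain ✓.
Mid-risk (own payoff 1591 − 100×4 = 1191): to k=0 gives 1111 → no gain ✓; to k=20 gives 2425 − 100×20 = 425 → no gain ✓.
Low-risk (own payoff 2425 − 57×20 = 1285): to k=0 gives 1111 → no gain ✓; to k=4 gives 1591 − 57×4 = 1363 → profitable ✗.
5 of the 6 constraints hold; not an equilibrium.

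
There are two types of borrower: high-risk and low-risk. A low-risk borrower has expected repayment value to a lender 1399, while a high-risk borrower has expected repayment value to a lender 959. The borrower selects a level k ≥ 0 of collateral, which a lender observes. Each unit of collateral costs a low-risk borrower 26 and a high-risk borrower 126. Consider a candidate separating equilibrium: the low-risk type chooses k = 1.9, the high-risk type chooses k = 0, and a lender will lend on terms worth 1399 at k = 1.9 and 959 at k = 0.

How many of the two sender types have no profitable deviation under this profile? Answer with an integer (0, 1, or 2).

High-risk type: stay at 0 → 959; mimic → 1399 − 126 × 1.9 = 1159.6. IC fails (959 < 1159.6).
Low-risk type: signal → 1399 − 26 × 1.9 = 1349.6; deviate to 0 → 959. IC holds (1349.6 ≥ 959).
1 of 2 constraints hold, so this profile is not an equilibrium.

1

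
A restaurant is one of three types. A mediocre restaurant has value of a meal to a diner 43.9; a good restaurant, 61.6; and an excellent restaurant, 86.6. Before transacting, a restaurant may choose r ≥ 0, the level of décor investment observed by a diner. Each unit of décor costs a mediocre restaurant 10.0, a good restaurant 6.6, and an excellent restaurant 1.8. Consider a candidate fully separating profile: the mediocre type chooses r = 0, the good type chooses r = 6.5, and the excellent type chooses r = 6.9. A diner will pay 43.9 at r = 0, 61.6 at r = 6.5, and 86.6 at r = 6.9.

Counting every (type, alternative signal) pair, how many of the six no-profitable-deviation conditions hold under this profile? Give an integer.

4

Good (own payoff 61.6 − 6.6×6.5 = 18.7): to r=0 gives 43.9 → profitable ✗; to r=6.9 gives 86.6 − 6.6×6.9 = 41.06 → profitable ✗.
Mediocre (own payoff 43.9): to r=6.5 gives 61.6 − 10.0×6.5 = -3.4 → no gain ✓; to r=6.9 gives 86.6 − 10.0×6.9 = 17.6 → no gain ✓.
Excellent (own payoff 86.6 − 1.8×6.9 = 74.18): to r=0 gives 43.9 → no gain ✓; to r=6.5 gives 61.6 − 1.8×6.5 = 49.9 → no gain ✓.
4 of the 6 constraints hold; not an equilibrium.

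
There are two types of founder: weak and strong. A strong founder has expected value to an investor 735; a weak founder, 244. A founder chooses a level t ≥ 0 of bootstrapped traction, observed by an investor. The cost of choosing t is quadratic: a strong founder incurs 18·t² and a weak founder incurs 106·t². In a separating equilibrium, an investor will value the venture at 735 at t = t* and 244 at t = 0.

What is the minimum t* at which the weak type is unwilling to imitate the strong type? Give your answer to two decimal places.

2.15

The weak type at t = 0 receives 244; imitating at t* yields 735 − 106·t*².
Indifference: 244 = 735 − 106·t*², so t*² = (735 − 244) / 106 ≈ 4.6321.
t* = √4.6321 ≈ 2.15.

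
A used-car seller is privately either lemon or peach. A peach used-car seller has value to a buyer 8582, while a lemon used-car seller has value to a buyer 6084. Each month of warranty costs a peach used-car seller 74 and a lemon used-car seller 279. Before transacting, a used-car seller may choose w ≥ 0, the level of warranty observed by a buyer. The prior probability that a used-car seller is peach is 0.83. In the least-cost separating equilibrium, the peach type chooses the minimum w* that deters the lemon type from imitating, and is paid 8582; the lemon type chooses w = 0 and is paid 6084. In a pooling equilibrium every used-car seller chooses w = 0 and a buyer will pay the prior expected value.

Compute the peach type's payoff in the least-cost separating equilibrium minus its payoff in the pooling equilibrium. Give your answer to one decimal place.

Least-cost separating signal: w* solves 6084 = 8582 − 279·w*, so w* = (8582 − 6084)/279 ≈ 8.9534.
Peach type's separating payoff: 8582 − 74 × w* = 8582 − 74 × (8582 − 6084)/279 = 8582 − 184852/279 ≈ 7919.448.
Pooling payoff: 0.83 × 8582 + 0.17 × 6084 = 8157.34.
Difference: 7919.448 − 8157.34 = -237.892, i.e. -237.9 to one decimal place.
The peach type would prefer the pooling outcome.

-237.9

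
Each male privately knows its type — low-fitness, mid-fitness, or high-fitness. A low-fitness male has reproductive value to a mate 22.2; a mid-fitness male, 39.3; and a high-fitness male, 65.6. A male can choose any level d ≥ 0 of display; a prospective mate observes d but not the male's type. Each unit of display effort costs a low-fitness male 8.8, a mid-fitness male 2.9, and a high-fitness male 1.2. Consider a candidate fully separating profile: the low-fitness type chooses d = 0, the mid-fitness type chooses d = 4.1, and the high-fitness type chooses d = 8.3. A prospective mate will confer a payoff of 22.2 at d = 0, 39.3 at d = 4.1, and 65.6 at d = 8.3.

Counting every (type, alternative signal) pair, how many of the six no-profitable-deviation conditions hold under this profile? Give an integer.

High-fitness (own payoff 65.6 − 1.2×8.3 = 55.64): to d=0 gives 22.2 → no gain ✓; to d=4.1 gives 39.3 − 1.2×4.1 = 34.38 → no gain ✓.
Low-fitness (own payoff 22.2): to d=4.1 gives 39.3 − 8.8×4.1 = 3.22 → no gain ✓; to d=8.3 gives 65.6 − 8.8×8.3 = -7.44 → no gain ✓.
Mid-fitness (own payoff 39.3 − 2.9×4.1 = 27.41): to d=0 gives 22.2 → no gain ✓; to d=8.3 gives 65.6 − 2.9×8.3 = 41.53 → profitable ✗.
5 of the 6 constraints hold; not an equilibrium.

5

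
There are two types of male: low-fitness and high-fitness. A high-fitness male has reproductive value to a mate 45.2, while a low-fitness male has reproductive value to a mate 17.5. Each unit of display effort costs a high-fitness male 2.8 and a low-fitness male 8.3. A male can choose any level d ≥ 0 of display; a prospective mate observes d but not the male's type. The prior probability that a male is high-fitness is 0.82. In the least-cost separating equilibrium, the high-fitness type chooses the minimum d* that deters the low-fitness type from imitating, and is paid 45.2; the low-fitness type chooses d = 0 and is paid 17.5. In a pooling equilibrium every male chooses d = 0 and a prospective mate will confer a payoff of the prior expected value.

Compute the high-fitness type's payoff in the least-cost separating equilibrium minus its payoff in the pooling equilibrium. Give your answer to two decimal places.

-4.36

Least-cost separating signal: d* solves 17.5 = 45.2 − 8.3·d*, so d* = (45.2 − 17.5)/8.3 ≈ 3.3373.
High-fitness type's separating payoff: 45.2 − 2.8 × d* = 45.2 − 2.8 × (45.2 − 17.5)/8.3 = 45.2 − 77.56/8.3 ≈ 35.8554.
Pooling payoff: 0.82 × 45.2 + 0.18 × 17.5 = 40.214.
Difference: 35.8554 − 40.214 = -4.3586, i.e. -4.36 to two decimal places.
The high-fitness type would prefer the pooling outcome.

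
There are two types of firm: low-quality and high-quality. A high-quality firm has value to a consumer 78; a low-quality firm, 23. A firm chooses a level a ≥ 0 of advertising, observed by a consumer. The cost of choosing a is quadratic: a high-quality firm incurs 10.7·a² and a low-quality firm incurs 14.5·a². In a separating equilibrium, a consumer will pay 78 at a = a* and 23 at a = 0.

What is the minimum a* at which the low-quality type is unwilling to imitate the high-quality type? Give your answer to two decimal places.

The low-quality type at a = 0 receives 23; imitating at a* yields 78 − 14.5·a*².
Indifference: 23 = 78 − 14.5·a*², so a*² = (78 − 23) / 14.5 ≈ 3.7931.
a* = √3.7931 ≈ 1.95.

1.95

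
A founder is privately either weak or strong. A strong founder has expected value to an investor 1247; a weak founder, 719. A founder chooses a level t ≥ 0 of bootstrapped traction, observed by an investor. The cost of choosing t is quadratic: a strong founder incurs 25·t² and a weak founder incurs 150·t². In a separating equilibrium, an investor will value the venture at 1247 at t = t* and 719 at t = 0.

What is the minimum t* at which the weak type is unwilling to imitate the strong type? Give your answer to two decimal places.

1.88

The weak type at t = 0 receives 719; imitating at t* yields 1247 − 150·t*².
Indifference: 719 = 1247 − 150·t*², so t*² = (1247 − 719) / 150 = 3.52.
t* = √3.52 ≈ 1.88.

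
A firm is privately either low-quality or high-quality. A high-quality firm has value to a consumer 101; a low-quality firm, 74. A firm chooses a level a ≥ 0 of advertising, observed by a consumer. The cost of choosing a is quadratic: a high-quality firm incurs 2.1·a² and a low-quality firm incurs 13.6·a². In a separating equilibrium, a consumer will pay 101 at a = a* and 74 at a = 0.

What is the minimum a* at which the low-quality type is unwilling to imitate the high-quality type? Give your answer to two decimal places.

1.41

The low-quality type at a = 0 receives 74; imitating at a* yields 101 − 13.6·a*².
Indifference: 74 = 101 − 13.6·a*², so a*² = (101 − 74) / 13.6 ≈ 1.9853.
a* = √1.9853 ≈ 1.41.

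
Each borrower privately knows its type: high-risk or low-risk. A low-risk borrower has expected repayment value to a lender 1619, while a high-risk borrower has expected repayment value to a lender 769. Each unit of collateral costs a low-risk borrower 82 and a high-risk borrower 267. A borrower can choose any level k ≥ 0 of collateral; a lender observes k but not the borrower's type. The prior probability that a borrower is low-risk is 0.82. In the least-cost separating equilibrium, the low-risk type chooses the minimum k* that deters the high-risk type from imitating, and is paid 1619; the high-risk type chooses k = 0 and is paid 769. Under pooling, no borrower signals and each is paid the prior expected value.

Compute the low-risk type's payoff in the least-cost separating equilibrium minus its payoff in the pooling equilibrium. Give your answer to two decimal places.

-108.05

Least-cost separating signal: k* solves 769 = 1619 − 267·k*, so k* = (1619 − 769)/267 ≈ 3.1835.
Low-risk type's separating payoff: 1619 − 82 × k* = 1619 − 82 × (1619 − 769)/267 = 1619 − 69700/267 ≈ 1357.9513.
Pooling payoff: 0.82 × 1619 + 0.18 × 769 = 1466.
Difference: 1357.9513 − 1466 = -108.0487, i.e. -108.05 to two decimal places.
The low-risk type would prefer the pooling outcome.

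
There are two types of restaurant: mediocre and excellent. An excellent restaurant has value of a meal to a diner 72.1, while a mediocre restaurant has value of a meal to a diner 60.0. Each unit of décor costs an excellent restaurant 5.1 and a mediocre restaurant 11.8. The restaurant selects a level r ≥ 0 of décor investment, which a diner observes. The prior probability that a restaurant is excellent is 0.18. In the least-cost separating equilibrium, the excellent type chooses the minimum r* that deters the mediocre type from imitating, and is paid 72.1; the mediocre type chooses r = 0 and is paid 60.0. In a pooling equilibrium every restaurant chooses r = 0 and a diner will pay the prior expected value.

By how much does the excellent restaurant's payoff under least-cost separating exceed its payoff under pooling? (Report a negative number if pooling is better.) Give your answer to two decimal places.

Least-cost separating signal: r* solves 60.0 = 72.1 − 11.8·r*, so r* = (72.1 − 60.0)/11.8 ≈ 1.0254.
Excellent type's separating payoff: 72.1 − 5.1 × r* = 72.1 − 5.1 × (72.1 − 60.0)/11.8 = 72.1 − 61.71/11.8 ≈ 66.8703.
Pooling payoff: 0.18 × 72.1 + 0.82 × 60.0 = 62.178.
Difference: 66.8703 − 62.178 = 4.6923, i.e. 4.69 to two decimal places.
The excellent type prefers to separate.

4.69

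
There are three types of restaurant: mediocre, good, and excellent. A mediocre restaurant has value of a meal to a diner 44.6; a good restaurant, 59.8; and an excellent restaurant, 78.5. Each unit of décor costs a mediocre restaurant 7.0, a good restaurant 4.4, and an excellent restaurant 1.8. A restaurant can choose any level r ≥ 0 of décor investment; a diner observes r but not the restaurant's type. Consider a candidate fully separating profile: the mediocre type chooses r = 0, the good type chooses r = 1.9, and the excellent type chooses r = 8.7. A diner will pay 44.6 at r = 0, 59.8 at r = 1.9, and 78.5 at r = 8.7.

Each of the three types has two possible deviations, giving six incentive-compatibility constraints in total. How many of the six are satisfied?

5

Excellent (own payoff 78.5 − 1.8×8.7 = 62.84): to r=0 gives 44.6 → no gain ✓; to r=1.9 gives 59.8 − 1.8×1.9 = 56.38 → no gain ✓.
Mediocre (own payoff 44.6): to r=1.9 gives 59.8 − 7.0×1.9 = 46.5 → profitable ✗; to r=8.7 gives 78.5 − 7.0×8.7 = 17.6 → no gain ✓.
Good (own payoff 59.8 − 4.4×1.9 = 51.44): to r=0 gives 44.6 → no gain ✓; to r=8.7 gives 78.5 − 4.4×8.7 = 40.22 → no gain ✓.
5 of the 6 constraints hold; not an equilibrium.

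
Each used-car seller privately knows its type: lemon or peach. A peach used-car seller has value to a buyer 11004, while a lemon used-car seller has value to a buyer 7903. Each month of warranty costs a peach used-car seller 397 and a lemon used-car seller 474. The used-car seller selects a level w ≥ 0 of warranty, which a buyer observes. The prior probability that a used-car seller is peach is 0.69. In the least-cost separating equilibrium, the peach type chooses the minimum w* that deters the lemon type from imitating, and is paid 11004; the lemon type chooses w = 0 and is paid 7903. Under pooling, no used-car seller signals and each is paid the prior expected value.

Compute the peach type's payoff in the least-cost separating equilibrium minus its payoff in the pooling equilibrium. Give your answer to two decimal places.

Least-cost separating signal: w* solves 7903 = 11004 − 474·w*, so w* = (11004 − 7903)/474 ≈ 6.5422.
Peach type's separating payoff: 11004 − 397 × w* = 11004 − 397 × (11004 − 7903)/474 = 11004 − 1231097/474 ≈ 8406.7489.
Pooling payoff: 0.69 × 11004 + 0.31 × 7903 = 10042.69.
Difference: 8406.7489 − 10042.69 = -1635.9411, i.e. -1635.94 to two decimal places.
The peach type would prefer the pooling outcome.

-1635.94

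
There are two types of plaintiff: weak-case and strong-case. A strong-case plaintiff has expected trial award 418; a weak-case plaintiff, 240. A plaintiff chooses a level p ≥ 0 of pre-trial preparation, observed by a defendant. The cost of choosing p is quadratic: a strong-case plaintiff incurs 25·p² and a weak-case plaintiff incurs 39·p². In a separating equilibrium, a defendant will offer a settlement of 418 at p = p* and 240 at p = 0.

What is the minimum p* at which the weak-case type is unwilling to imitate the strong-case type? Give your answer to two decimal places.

2.14

The weak-case type at p = 0 receives 240; imitating at p* yields 418 − 39·p*².
Indifference: 240 = 418 − 39·p*², so p*² = (418 − 240) / 39 ≈ 4.5641.
p* = √4.5641 ≈ 2.14.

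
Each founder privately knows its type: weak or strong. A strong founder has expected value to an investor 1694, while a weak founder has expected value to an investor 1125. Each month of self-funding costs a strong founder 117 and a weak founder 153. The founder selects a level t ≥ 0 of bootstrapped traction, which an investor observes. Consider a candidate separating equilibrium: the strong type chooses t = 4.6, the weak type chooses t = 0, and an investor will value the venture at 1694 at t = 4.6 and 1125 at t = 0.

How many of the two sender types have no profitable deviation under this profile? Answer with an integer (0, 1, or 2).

2

Strong type: signal → 1694 − 117 × 4.6 = 1155.8; deviate to 0 → 1125. IC holds (1155.8 ≥ 1125).
Weak type: stay at 0 → 1125; mimic → 1694 − 153 × 4.6 = 990.2. IC holds (1125 ≥ 990.2).
2 of 2 constraints hold, so this is a separating equilibrium.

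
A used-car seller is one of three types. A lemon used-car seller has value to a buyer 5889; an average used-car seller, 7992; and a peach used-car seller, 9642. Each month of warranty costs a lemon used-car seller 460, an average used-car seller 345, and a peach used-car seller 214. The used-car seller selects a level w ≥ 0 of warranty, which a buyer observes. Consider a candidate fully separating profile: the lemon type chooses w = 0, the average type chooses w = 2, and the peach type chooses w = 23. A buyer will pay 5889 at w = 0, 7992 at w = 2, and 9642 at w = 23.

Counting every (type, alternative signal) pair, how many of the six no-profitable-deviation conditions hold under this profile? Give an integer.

3

Peach (own payoff 9642 − 214×23 = 4720): to w=0 gives 5889 → profitable ✗; to w=2 gives 7992 − 214×2 = 7564 → profitable ✗.
Average (own payoff 7992 − 345×2 = 7302): to w=0 gives 5889 → no gain ✓; to w=23 gives 9642 − 345×23 = 1707 → no gain ✓.
Lemon (own payoff 5889): to w=2 gives 7992 − 460×2 = 7072 → profitable ✗; to w=23 gives 9642 − 460×23 = -938 → no gain ✓.
3 of the 6 constraints hold; not an equilibrium.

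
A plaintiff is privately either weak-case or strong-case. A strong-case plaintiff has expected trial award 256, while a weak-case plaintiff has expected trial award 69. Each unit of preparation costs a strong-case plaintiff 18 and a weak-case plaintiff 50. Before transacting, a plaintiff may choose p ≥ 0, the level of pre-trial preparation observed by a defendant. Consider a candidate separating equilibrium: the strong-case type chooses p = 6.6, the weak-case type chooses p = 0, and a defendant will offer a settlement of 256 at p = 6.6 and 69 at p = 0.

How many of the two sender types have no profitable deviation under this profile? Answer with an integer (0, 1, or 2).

Weak-case type: stay at 0 → 69; mimic → 256 − 50 × 6.6 = -74. IC holds (69 ≥ -74).
Strong-case type: signal → 256 − 18 × 6.6 = 137.2; deviate to 0 → 69. IC holds (137.2 ≥ 69).
2 of 2 constraints hold, so this is a separating equilibrium.

2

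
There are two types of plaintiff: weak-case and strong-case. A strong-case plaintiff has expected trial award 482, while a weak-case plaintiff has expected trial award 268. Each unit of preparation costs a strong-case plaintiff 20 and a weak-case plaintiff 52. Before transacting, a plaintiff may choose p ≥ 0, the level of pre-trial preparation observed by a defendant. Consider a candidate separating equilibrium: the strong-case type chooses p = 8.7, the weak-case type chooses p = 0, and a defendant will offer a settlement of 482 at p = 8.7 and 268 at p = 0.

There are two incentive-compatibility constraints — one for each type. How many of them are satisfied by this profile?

Weak-case type: stay at 0 → 268; mimic → 482 − 52 × 8.7 = 29.6. IC holds (268 ≥ 29.6).
Strong-case type: signal → 482 − 20 × 8.7 = 308; deviate to 0 → 268. IC holds (308 ≥ 268).
2 of 2 constraints hold, so this is a separating equilibrium.

2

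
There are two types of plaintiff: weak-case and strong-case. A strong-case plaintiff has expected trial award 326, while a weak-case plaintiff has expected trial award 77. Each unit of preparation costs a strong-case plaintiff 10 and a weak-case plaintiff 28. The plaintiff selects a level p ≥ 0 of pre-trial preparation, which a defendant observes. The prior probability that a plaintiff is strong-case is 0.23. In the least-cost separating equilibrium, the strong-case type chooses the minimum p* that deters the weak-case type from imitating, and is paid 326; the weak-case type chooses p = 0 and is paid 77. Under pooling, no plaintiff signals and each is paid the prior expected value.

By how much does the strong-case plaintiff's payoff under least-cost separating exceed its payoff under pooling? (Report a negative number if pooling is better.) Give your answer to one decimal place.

Least-cost separating signal: p* solves 77 = 326 − 28·p*, so p* = (326 − 77)/28 ≈ 8.8929.
Strong-case type's separating payoff: 326 − 10 × p* = 326 − 10 × (326 − 77)/28 = 326 − 2490/28 ≈ 237.071.
Pooling payoff: 0.23 × 326 + 0.77 × 77 = 134.27.
Difference: 237.071 − 134.27 = 102.801, i.e. 102.8 to one decimal place.
The strong-case type prefers to separate.

102.8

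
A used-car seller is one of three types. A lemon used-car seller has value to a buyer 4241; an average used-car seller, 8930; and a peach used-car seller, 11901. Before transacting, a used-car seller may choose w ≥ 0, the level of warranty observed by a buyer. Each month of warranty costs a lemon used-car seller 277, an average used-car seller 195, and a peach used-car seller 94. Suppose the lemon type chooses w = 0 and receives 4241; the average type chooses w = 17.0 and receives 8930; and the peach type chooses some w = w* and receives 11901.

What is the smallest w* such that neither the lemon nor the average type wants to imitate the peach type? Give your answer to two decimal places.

32.24

Average type (on-path payoff 8930 − 195×17.0 = 5615) won't mimic when 5615 ≥ 11901 − 195·w*, i.e. w* ≥ 32.24.
Lemon type (on-path payoff 4241) won't mimic when 4241 ≥ 11901 − 277·w*, i.e. w* ≥ 27.65.
Both must hold, so w* = max(27.65, 32.24) = 32.24. The average type's constraint binds.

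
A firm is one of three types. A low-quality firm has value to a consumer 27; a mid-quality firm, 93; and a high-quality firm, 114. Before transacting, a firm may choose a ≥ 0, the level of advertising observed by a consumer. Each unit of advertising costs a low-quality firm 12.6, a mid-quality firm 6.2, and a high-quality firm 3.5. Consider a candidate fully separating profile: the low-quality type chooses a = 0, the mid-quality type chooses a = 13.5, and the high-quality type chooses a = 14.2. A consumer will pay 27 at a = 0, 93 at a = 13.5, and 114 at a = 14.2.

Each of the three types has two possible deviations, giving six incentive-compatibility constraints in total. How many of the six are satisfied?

4

High-quality (own payoff 114 − 3.5×14.2 = 64.3): to a=0 gives 27 → no gain ✓; to a=13.5 gives 93 − 3.5×13.5 = 45.75 → no gain ✓.
Mid-quality (own payoff 93 − 6.2×13.5 = 9.3): to a=0 gives 27 → profitable ✗; to a=14.2 gives 114 − 6.2×14.2 = 25.96 → profitable ✗.
Low-quality (own payoff 27): to a=13.5 gives 93 − 12.6×13.5 = -77.1 → no gain ✓; to a=14.2 gives 114 − 12.6×14.2 = -64.92 → no gain ✓.
4 of the 6 constraints hold; not an equilibrium.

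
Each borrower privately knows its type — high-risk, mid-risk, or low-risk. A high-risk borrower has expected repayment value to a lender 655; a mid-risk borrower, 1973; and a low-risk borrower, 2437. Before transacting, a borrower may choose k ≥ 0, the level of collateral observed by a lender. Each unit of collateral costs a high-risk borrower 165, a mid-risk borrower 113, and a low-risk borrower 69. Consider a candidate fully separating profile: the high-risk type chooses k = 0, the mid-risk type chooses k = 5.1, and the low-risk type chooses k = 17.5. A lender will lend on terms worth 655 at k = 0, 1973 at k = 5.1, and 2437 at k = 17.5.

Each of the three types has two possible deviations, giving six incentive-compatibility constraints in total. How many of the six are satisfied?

Low-risk (own payoff 2437 − 69×17.5 = 1229.5): to k=0 gives 655 → no gain ✓; to k=5.1 gives 1973 − 69×5.1 = 1621.1 → profitable ✗.
High-risk (own payoff 655): to k=5.1 gives 1973 − 165×5.1 = 1131.5 → profitable ✗; to k=17.5 gives 2437 − 165×17.5 = -450.5 → no gain ✓.
Mid-risk (own payoff 1973 − 113×5.1 = 1396.7): to k=0 gives 655 → no gain ✓; to k=17.5 gives 2437 − 113×17.5 = 459.5 → no gain ✓.
4 of the 6 constraints hold; not an equilibrium.

4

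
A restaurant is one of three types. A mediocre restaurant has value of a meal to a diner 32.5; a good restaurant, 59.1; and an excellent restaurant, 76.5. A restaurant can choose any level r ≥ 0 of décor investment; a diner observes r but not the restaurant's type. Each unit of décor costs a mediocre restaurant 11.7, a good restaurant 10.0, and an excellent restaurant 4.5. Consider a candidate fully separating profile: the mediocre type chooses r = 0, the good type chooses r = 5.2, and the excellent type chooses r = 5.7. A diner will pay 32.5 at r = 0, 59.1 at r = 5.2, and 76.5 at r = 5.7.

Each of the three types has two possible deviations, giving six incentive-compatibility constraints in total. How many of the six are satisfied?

4

Mediocre (own payoff 32.5): to r=5.2 gives 59.1 − 11.7×5.2 = -1.74 → no gain ✓; to r=5.7 gives 76.5 − 11.7×5.7 = 9.81 → no gain ✓.
Excellent (own payoff 76.5 − 4.5×5.7 = 50.85): to r=0 gives 32.5 → no gain ✓; to r=5.2 gives 59.1 − 4.5×5.2 = 35.7 → no gain ✓.
Good (own payoff 59.1 − 10.0×5.2 = 7.1): to r=0 gives 32.5 → profitable ✗; to r=5.7 gives 76.5 − 10.0×5.7 = 19.5 → profitable ✗.
4 of the 6 constraints hold; not an equilibrium.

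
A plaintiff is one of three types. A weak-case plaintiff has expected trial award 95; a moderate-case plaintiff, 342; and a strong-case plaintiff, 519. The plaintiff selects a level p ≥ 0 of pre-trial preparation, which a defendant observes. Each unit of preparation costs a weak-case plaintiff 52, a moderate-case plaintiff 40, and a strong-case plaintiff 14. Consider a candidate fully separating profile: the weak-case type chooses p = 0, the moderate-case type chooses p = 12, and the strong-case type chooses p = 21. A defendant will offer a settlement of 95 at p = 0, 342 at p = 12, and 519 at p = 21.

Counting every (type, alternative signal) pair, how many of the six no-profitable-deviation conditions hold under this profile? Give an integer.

Weak-case (own payoff 95): to p=12 gives 342 − 52×12 = -282 → no gain ✓; to p=21 gives 519 − 52×21 = -573 → no gain ✓.
Moderate-case (own payoff 342 − 40×12 = -138): to p=0 gives 95 → profitable ✗; to p=21 gives 519 − 40×21 = -321 → no gain ✓.
Strong-case (own payoff 519 − 14×21 = 225): to p=0 gives 95 → no gain ✓; to p=12 gives 342 − 14×12 = 174 → no gain ✓.
5 of the 6 constraints hold; not an equilibrium.

5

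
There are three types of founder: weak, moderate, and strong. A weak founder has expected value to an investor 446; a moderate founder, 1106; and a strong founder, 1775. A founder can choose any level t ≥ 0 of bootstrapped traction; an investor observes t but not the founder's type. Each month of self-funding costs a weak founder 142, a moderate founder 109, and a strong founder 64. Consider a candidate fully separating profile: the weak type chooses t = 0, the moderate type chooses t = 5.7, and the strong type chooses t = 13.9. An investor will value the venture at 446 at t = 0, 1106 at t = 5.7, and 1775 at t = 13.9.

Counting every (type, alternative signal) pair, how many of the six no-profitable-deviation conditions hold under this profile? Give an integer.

6

Strong (own payoff 1775 − 64×13.9 = 885.4): to t=0 gives 446 → no gain ✓; to t=5.7 gives 1106 − 64×5.7 = 741.2 → no gain ✓.
Moderate (own payoff 1106 − 109×5.7 = 484.7): to t=0 gives 446 → no gain ✓; to t=13.9 gives 1775 − 109×13.9 = 259.9 → no gain ✓.
Weak (own payoff 446): to t=5.7 gives 1106 − 142×5.7 = 296.6 → no gain ✓; to t=13.9 gives 1775 − 142×13.9 = -198.8 → no gain ✓.
6 of the 6 constraints hold; this profile is a separating equilibrium.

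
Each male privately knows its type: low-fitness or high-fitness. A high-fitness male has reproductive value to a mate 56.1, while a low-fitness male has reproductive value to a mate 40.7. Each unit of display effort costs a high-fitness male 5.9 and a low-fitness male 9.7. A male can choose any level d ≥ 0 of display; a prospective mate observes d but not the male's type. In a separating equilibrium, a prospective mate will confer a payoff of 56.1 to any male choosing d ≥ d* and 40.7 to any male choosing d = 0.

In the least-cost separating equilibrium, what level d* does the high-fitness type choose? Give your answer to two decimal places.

A low-fitness male choosing d = 0 receives 40.7.
Imitating at d* instead would pay 56.1 at cost 9.7·d*, netting 56.1 − 9.7·d*.
Indifference: 40.7 = 56.1 − 9.7·d*, so d* = (56.1 − 40.7) / 9.7 ≈ 1.59.
At d* the low-fitness type's incentive constraint just binds; the high-fitness type strictly prefers d* since its per-unit cost is lower.

1.59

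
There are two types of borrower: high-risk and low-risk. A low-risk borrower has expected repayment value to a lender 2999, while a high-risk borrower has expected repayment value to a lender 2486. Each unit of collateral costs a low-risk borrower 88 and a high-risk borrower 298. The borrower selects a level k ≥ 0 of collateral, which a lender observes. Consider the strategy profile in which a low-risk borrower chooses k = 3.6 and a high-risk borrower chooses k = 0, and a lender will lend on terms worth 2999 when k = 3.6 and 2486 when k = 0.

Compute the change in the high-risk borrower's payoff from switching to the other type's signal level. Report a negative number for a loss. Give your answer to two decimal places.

Playing k = 0 the high-risk borrower receives 2486.
Deviating to k = 3.6 brings payment 2999 at cost 298 × 3.6 = 1072.8, netting 1926.2.
Gain from deviating: 1926.2 − 2486 = -559.80.
The gain is negative, so the high-risk type's incentive-compatibility constraint is satisfied.

-559.80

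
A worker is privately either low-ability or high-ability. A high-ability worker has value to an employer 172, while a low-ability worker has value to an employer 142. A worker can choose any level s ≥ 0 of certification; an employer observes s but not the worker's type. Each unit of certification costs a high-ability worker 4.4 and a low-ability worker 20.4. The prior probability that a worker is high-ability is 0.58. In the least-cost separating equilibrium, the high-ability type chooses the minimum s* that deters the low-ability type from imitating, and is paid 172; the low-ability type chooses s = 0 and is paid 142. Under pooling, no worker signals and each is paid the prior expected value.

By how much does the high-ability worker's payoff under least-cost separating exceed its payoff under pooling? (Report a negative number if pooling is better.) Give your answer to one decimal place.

6.1

Least-cost separating signal: s* solves 142 = 172 − 20.4·s*, so s* = (172 − 142)/20.4 ≈ 1.4706.
High-ability type's separating payoff: 172 − 4.4 × s* = 172 − 4.4 × (172 − 142)/20.4 = 172 − 132/20.4 ≈ 165.529.
Pooling payoff: 0.58 × 172 + 0.42 × 142 = 159.4.
Difference: 165.529 − 159.4 = 6.129, i.e. 6.1 to one decimal place.
The high-ability type prefers to separate.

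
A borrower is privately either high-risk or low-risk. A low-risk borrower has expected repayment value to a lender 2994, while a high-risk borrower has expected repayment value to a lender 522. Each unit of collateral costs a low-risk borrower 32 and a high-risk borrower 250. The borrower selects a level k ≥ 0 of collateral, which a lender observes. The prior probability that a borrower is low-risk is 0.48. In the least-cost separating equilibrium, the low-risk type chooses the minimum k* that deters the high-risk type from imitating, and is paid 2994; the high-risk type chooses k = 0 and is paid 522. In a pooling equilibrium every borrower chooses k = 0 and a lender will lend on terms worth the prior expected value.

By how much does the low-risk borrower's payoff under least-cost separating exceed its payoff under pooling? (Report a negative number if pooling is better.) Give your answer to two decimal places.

969.02

Least-cost separating signal: k* solves 522 = 2994 − 250·k*, so k* = (2994 − 522)/250 = 9.888.
Low-risk type's separating payoff: 2994 − 32 × k* = 2994 − 32 × (2994 − 522)/250 = 2994 − 79104/250 = 2677.584.
Pooling payoff: 0.48 × 2994 + 0.52 × 522 = 1708.56.
Difference: 2677.584 − 1708.56 = 969.024, i.e. 969.02 to two decimal places.
The low-risk type prefers to separate.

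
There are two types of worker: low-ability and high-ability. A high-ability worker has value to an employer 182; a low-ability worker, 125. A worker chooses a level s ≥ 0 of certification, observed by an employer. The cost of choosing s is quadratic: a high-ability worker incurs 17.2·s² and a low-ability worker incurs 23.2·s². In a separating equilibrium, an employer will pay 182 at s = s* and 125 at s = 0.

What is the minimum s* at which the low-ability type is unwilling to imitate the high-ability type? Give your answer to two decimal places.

1.57

The low-ability type at s = 0 receives 125; imitating at s* yields 182 − 23.2·s*².
Indifference: 125 = 182 − 23.2·s*², so s*² = (182 − 125) / 23.2 ≈ 2.4569.
s* = √2.4569 ≈ 1.57.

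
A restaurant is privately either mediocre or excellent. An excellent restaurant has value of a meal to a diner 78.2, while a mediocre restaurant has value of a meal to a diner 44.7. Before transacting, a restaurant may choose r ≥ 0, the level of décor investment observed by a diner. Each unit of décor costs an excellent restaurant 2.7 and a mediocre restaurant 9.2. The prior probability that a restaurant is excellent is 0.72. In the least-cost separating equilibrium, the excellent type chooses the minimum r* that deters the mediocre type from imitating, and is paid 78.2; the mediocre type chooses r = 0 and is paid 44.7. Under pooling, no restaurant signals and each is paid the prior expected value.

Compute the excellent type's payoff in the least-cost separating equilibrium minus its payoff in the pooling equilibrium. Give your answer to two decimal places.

Least-cost separating signal: r* solves 44.7 = 78.2 − 9.2·r*, so r* = (78.2 − 44.7)/9.2 ≈ 3.6413.
Excellent type's separating payoff: 78.2 − 2.7 × r* = 78.2 − 2.7 × (78.2 − 44.7)/9.2 = 78.2 − 90.45/9.2 ≈ 68.3685.
Pooling payoff: 0.72 × 78.2 + 0.28 × 44.7 = 68.82.
Difference: 68.3685 − 68.82 = -0.4515, i.e. -0.45 to two decimal places.
The excellent type would prefer the pooling outcome.

-0.45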